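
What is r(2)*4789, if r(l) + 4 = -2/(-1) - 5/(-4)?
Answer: -14367/4 ≈ -3591.8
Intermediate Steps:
r(l) = -3/4 (r(l) = -4 + (-2/(-1) - 5/(-4)) = -4 + (-2*(-1) - 5*(-1/4)) = -4 + (2 + 5/4) = -4 + 13/4 = -3/4)
r(2)*4789 = -3/4*4789 = -14367/4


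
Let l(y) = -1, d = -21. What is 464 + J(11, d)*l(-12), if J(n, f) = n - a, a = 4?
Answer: 457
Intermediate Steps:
J(n, f) = -4 + n (J(n, f) = n - 1*4 = n - 4 = -4 + n)
464 + J(11, d)*l(-12) = 464 + (-4 + 11)*(-1) = 464 + 7*(-1) = 464 - 7 = 457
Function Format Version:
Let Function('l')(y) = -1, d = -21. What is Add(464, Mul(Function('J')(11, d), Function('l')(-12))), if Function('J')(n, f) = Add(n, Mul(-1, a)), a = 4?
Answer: 457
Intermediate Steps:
Function('J')(n, f) = Add(-4, n) (Function('J')(n, f) = Add(n, Mul(-1, 4)) = Add(n, -4) = Add(-4, n))
Add(464, Mul(Function('J')(11, d), Function('l')(-12))) = Add(464, Mul(Add(-4, 11), -1)) = Add(464, Mul(7, -1)) = Add(464, -7) = 457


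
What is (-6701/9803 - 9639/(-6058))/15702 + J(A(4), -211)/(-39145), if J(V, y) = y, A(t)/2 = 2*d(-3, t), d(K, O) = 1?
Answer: 198864741711583/36502242170789460 ≈ 0.0054480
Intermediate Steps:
A(t) = 4 (A(t) = 2*(2*1) = 2*2 = 4)
(-6701/9803 - 9639/(-6058))/15702 + J(A(4), -211)/(-39145) = (-6701/9803 - 9639/(-6058))/15702 - 211/(-39145) = (-6701*1/9803 - 9639*(-1/6058))*(1/15702) - 211*(-1/39145) = (-6701/9803 + 9639/6058)*(1/15702) + 211/39145 = (53896459/59386574)*(1/15702) + 211/39145 = 53896459/932487984948 + 211/39145 = 198864741711583/36502242170789460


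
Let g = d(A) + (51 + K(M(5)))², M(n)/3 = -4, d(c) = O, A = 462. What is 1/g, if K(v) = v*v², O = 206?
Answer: 1/2812535 ≈ 3.5555e-7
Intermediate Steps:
d(c) = 206
M(n) = -12 (M(n) = 3*(-4) = -12)
K(v) = v³
g = 2812535 (g = 206 + (51 + (-12)³)² = 206 + (51 - 1728)² = 206 + (-1677)² = 206 + 2812329 = 2812535)
1/g = 1/2812535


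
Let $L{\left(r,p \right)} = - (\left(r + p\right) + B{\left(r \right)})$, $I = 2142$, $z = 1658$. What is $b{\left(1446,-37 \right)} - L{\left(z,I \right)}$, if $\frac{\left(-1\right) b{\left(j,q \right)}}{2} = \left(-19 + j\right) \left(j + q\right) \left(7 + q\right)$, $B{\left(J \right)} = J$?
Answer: $120644038$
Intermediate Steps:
$b{\left(j,q \right)} = - 2 \left(-19 + j\right) \left(7 + q\right) \left(j + q\right)$ ($b{\left(j,q \right)} = - 2 \left(-19 + j\right) \left(j + q\right) \left(7 + q\right) = - 2 \left(-19 + j\right) \left(7 + q\right) \left(j + q\right)$)
$L{\left(r,p \right)} = - p - 2 r$ ($L{\left(r,p \right)} = - (\left(r + p\right) + r) = - (\left(p + r\right) + r) = - (p + 2 r) = - p - 2 r$)
$b{\left(1446,-37 \right)} - L{\left(z,I \right)} = \left(- 14 \cdot 1446^{2} + 38 \left(-37\right)^{2} + 266 \cdot 1446 + 266 \left(-37\right) - 2892 \left(-37\right)^{2} - - 74 \cdot 1446^{2} + 24 \cdot 1446 \left(-37\right)\right) - \left(\left(-1\right) 2142 - 3316\right) = \left(\left(-14\right) 2090916 + 38 \cdot 1369 + 384636 - 9842 - 2892 \cdot 1369 - \left(-74\right) 2090916 - 1284048\right) - \left(-2142 - 3316\right) = \left(-29272824 + 52022 + 384636 - 9842 - 3959148 + 154727784 - 1284048\right) - -5458 = 120638580 + 5458 = 120644038$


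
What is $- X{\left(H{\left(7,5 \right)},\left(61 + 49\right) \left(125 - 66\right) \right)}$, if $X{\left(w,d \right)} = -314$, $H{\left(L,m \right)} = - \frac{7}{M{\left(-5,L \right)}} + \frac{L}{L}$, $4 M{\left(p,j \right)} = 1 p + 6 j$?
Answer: $314$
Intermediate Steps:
$M{\left(p,j \right)} = \frac{p}{4} + \frac{3 j}{2}$ ($M{\left(p,j \right)} = \frac{1 p + 6 j}{4} = \frac{p + 6 j}{4} = \frac{p}{4} + \frac{3 j}{2}$)
$H{\left(L,m \right)} = 1 - \frac{7}{- \frac{5}{4} + \frac{3 L}{2}}$ ($H{\left(L,m \right)} = - \frac{7}{\frac{1}{4} \left(-5\right) + \frac{3 L}{2}} + \frac{L}{L} = - \frac{7}{- \frac{5}{4} + \frac{3 L}{2}} + 1 = 1 - \frac{7}{- \frac{5}{4} + \frac{3 L}{2}}$)
$- X{\left(H{\left(7,5 \right)},\left(61 + 49\right) \left(125 - 66\right) \right)} = \left(-1\right) \left(-314\right) = 314$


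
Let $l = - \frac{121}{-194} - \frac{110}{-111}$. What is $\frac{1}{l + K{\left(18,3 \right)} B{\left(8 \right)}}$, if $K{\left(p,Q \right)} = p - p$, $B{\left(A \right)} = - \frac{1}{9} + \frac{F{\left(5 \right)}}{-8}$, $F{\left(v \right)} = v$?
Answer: $\frac{21534}{34771} \approx 0.61931$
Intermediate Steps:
$B{\left(A \right)} = - \frac{53}{72}$ ($B{\left(A \right)} = - \frac{1}{9} + \frac{5}{-8} = \left(-1\right) \frac{1}{9} + 5 \left(- \frac{1}{8}\right) = - \frac{1}{9} - \frac{5}{8} = - \frac{53}{72}$)
$K{\left(p,Q \right)} = 0$
$l = \frac{34771}{21534}$ ($l = \left(-121\right) \left(- \frac{1}{194}\right) - - \frac{110}{111} = \frac{121}{194} + \frac{110}{111} = \frac{34771}{21534} \approx 1.6147$)
$\frac{1}{l + K{\left(18,3 \right)} B{\left(8 \right)}} = \frac{1}{\frac{34771}{21534} + 0 \left(- \frac{53}{72}\right)} = \frac{1}{\frac{34771}{21534} + 0} = \frac{1}{\frac{34771}{21534}} = \frac{21534}{34771}$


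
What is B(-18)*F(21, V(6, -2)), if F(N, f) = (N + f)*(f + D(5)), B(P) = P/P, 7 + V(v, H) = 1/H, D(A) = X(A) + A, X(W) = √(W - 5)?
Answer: -135/4 ≈ -33.750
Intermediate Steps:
X(W) = √(-5 + W)
D(A) = A + √(-5 + A) (D(A) = √(-5 + A) + A = A + √(-5 + A))
V(v, H) = -7 + 1/H
B(P) = 1
F(N, f) = (5 + f)*(N + f) (F(N, f) = (N + f)*(f + (5 + √(-5 + 5))) = (N + f)*(f + (5 + √0)) = (N + f)*(f + (5 + 0)) = (N + f)*(f + 5) = (N + f)*(5 + f) = (5 + f)*(N + f))
B(-18)*F(21, V(6, -2)) = 1*((-7 + 1/(-2))² + 5*21 + 5*(-7 + 1/(-2)) + 21*(-7 + 1/(-2))) = 1*((-7 - ½)² + 105 + 5*(-7 - ½) + 21*(-7 - ½)) = 1*((-15/2)² + 105 + 5*(-15/2) + 21*(-15/2)) = 1*(225/4 + 105 - 75/2 - 315/2) = 1*(-135/4) = -135/4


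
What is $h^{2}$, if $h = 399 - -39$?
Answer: $191844$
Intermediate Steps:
$h = 438$ ($h = 399 + 39 = 438$)
$h^{2} = 438^{2} = 191844$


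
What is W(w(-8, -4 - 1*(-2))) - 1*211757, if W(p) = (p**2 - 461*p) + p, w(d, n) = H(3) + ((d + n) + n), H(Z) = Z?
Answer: -207536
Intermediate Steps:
w(d, n) = 3 + d + 2*n (w(d, n) = 3 + ((d + n) + n) = 3 + (d + 2*n) = 3 + d + 2*n)
W(p) = p**2 - 460*p
W(w(-8, -4 - 1*(-2))) - 1*211757 = (3 - 8 + 2*(-4 - 1*(-2)))*(-460 + (3 - 8 + 2*(-4 - 1*(-2)))) - 1*211757 = (3 - 8 + 2*(-4 + 2))*(-460 + (3 - 8 + 2*(-4 + 2))) - 211757 = (3 - 8 + 2*(-2))*(-460 + (3 - 8 + 2*(-2))) - 211757 = (3 - 8 - 4)*(-460 + (3 - 8 - 4)) - 211757 = -9*(-460 - 9) - 211757 = -9*(-469) - 211757 = 4221 - 211757 = -207536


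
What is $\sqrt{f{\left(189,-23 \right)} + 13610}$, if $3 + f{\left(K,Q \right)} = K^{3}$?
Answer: $2 \sqrt{1691219} \approx 2600.9$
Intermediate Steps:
$f{\left(K,Q \right)} = -3 + K^{3}$
$\sqrt{f{\left(189,-23 \right)} + 13610} = \sqrt{\left(-3 + 189^{3}\right) + 13610} = \sqrt{\left(-3 + 6751269\right) + 13610} = \sqrt{6751266 + 13610} = \sqrt{6764876} = 2 \sqrt{1691219}$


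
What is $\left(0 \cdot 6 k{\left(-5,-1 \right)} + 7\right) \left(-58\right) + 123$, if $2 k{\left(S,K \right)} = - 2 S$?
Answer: $-283$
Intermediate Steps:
$k{\left(S,K \right)} = - S$ ($k{\left(S,K \right)} = \frac{\left(-2\right) S}{2} = - S$)
$\left(0 \cdot 6 k{\left(-5,-1 \right)} + 7\right) \left(-58\right) + 123 = \left(0 \cdot 6 \left(\left(-1\right) \left(-5\right)\right) + 7\right) \left(-58\right) + 123 = \left(0 \cdot 5 + 7\right) \left(-58\right) + 123 = \left(0 + 7\right) \left(-58\right) + 123 = 7 \left(-58\right) + 123 = -406 + 123 = -283$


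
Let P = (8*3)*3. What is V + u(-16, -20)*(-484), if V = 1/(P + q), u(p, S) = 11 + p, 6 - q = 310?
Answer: 561439/232 ≈ 2420.0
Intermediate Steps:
q = -304 (q = 6 - 1*310 = 6 - 310 = -304)
P = 72 (P = 24*3 = 72)
V = -1/232 (V = 1/(72 - 304) = 1/(-232) = -1/232 ≈ -0.0043103)
V + u(-16, -20)*(-484) = -1/232 + (11 - 16)*(-484) = -1/232 - 5*(-484) = -1/232 + 2420 = 561439/232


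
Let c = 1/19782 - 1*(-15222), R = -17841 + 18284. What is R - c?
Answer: -292358179/19782 ≈ -14779.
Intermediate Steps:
R = 443
c = 301121605/19782 (c = 1/19782 + 15222 = 301121605/19782 ≈ 15222.)
R - c = 443 - 1*301121605/19782 = 443 - 301121605/19782 = -292358179/19782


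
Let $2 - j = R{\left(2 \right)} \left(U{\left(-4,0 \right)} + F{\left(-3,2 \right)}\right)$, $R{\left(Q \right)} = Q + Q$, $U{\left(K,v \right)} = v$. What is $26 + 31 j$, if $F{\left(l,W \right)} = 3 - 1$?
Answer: $-160$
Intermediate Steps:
$F{\left(l,W \right)} = 2$ ($F{\left(l,W \right)} = 3 - 1 = 2$)
$R{\left(Q \right)} = 2 Q$
$j = -6$ ($j = 2 - 2 \cdot 2 \left(0 + 2\right) = 2 - 4 \cdot 2 = 2 - 8 = -6$)
$26 + 31 j = 26 + 31 \left(-6\right) = 26 - 186 = -160$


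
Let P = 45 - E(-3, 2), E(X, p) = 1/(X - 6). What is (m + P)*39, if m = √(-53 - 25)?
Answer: 5278/3 + 39*I*√78 ≈ 1759.3 + 344.44*I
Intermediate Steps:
m = I*√78 (m = √(-78) = I*√78 ≈ 8.8318*I)
E(X, p) = 1/(-6 + X)
P = 406/9 (P = 45 - 1/(-6 - 3) = 45 - 1/(-9) = 45 - 1*(-⅑) = 45 + ⅑ = 406/9 ≈ 45.111)
(m + P)*39 = (I*√78 + 406/9)*39 = (406/9 + I*√78)*39 = 5278/3 + 39*I*√78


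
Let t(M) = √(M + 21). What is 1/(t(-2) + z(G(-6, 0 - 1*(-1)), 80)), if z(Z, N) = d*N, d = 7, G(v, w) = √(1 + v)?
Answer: 560/313581 - √19/313581 ≈ 0.0017719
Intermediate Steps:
z(Z, N) = 7*N
t(M) = √(21 + M)
1/(t(-2) + z(G(-6, 0 - 1*(-1)), 80)) = 1/(√(21 - 2) + 7*80) = 1/(√19 + 560) = 1/(560 + √19)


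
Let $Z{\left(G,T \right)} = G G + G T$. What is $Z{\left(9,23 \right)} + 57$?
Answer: $345$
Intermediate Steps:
$Z{\left(G,T \right)} = G^{2} + G T$
$Z{\left(9,23 \right)} + 57 = 9 \left(9 + 23\right) + 57 = 9 \cdot 32 + 57 = 288 + 57 = 345$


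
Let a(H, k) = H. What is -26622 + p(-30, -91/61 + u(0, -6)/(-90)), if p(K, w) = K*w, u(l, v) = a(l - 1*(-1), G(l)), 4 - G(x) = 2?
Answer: -4863575/183 ≈ -26577.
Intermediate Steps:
G(x) = 2 (G(x) = 4 - 1*2 = 4 - 2 = 2)
u(l, v) = 1 + l (u(l, v) = l - 1*(-1) = l + 1 = 1 + l)
-26622 + p(-30, -91/61 + u(0, -6)/(-90)) = -26622 - 30*(-91/61 + (1 + 0)/(-90)) = -26622 - 30*(-91*1/61 + 1*(-1/90)) = -26622 - 30*(-91/61 - 1/90) = -26622 - 30*(-8251/5490) = -26622 + 8251/183 = -4863575/183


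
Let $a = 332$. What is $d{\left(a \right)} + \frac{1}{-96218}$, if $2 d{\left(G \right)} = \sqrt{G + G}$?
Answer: $- \frac{1}{96218} + \sqrt{166} \approx 12.884$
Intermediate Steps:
$d{\left(G \right)} = \frac{\sqrt{2} \sqrt{G}}{2}$ ($d{\left(G \right)} = \frac{\sqrt{G + G}}{2} = \frac{\sqrt{2 G}}{2} = \frac{\sqrt{2} \sqrt{G}}{2}$)
$d{\left(a \right)} + \frac{1}{-96218} = \frac{\sqrt{2} \sqrt{332}}{2} + \frac{1}{-96218} = \frac{\sqrt{2} \cdot 2 \sqrt{83}}{2} - \frac{1}{96218} = \sqrt{166} - \frac{1}{96218} = - \frac{1}{96218} + \sqrt{166}$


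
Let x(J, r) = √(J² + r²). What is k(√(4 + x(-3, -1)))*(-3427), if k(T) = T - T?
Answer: 0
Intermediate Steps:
k(T) = 0
k(√(4 + x(-3, -1)))*(-3427) = 0*(-3427) = 0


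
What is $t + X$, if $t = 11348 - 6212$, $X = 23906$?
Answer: $29042$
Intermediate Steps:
$t = 5136$ ($t = 11348 - 6212 = 5136$)
$t + X = 5136 + 23906 = 29042$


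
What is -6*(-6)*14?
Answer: 504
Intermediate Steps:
-6*(-6)*14 = 36*14 = 504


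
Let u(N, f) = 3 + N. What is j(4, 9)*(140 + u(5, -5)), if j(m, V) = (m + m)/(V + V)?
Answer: 592/9 ≈ 65.778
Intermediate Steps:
j(m, V) = m/V (j(m, V) = (2*m)/((2*V)) = (2*m)*(1/(2*V)) = m/V)
j(4, 9)*(140 + u(5, -5)) = (4/9)*(140 + (3 + 5)) = (4*(1/9))*(140 + 8) = (4/9)*148 = 592/9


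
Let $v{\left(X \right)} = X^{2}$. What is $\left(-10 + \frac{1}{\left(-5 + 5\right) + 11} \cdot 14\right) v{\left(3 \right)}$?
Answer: $- \frac{864}{11} \approx -78.545$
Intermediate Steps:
$\left(-10 + \frac{1}{\left(-5 + 5\right) + 11} \cdot 14\right) v{\left(3 \right)} = \left(-10 + \frac{1}{\left(-5 + 5\right) + 11} \cdot 14\right) 3^{2} = \left(-10 + \frac{1}{0 + 11} \cdot 14\right) 9 = \left(-10 + \frac{1}{11} \cdot 14\right) 9 = \left(-10 + \frac{14}{11}\right) 9 = \left(- \frac{96}{11}\right) 9 = - \frac{864}{11}$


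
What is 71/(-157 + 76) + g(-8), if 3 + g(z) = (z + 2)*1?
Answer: -800/81 ≈ -9.8765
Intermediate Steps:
g(z) = -1 + z (g(z) = -3 + (z + 2)*1 = -3 + (2 + z)*1 = -3 + (2 + z) = -1 + z)
71/(-157 + 76) + g(-8) = 71/(-157 + 76) + (-1 - 8) = 71/(-81) - 9 = 71*(-1/81) - 9 = -71/81 - 9 = -800/81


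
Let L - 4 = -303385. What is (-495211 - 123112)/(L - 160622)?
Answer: 618323/464003 ≈ 1.3326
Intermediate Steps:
L = -303381 (L = 4 - 303385 = -303381)
(-495211 - 123112)/(L - 160622) = (-495211 - 123112)/(-303381 - 160622) = -618323/(-464003) = -618323*(-1/464003) = 618323/464003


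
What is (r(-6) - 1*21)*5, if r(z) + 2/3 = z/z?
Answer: -310/3 ≈ -103.33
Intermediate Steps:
r(z) = ⅓ (r(z) = -⅔ + z/z = -⅔ + 1 = ⅓)
(r(-6) - 1*21)*5 = (⅓ - 1*21)*5 = (⅓ - 21)*5 = -62/3*5 = -310/3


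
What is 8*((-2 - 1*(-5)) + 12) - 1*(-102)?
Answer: 222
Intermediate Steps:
8*((-2 - 1*(-5)) + 12) - 1*(-102) = 8*((-2 + 5) + 12) + 102 = 8*(3 + 12) + 102 = 8*15 + 102 = 120 + 102 = 222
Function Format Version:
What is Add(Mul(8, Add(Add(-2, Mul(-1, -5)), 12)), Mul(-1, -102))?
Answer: 222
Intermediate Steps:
Add(Mul(8, Add(Add(-2, Mul(-1, -5)), 12)), Mul(-1, -102)) = Add(Mul(8, Add(Add(-2, 5), 12)), 102) = Add(Mul(8, Add(3, 12)), 102) = Add(Mul(8, 15), 102) = Add(120, 102) = 222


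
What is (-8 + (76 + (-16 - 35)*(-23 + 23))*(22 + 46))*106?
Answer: 546960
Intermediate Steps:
(-8 + (76 + (-16 - 35)*(-23 + 23))*(22 + 46))*106 = (-8 + (76 - 51*0)*68)*106 = (-8 + (76 + 0)*68)*106 = (-8 + 76*68)*106 = (-8 + 5168)*106 = 5160*106 = 546960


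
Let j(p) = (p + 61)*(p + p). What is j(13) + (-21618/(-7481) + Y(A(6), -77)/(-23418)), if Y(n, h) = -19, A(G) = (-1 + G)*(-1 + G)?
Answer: 337572064055/175190058 ≈ 1926.9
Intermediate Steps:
A(G) = (-1 + G)²
j(p) = 2*p*(61 + p) (j(p) = (61 + p)*(2*p) = 2*p*(61 + p))
j(13) + (-21618/(-7481) + Y(A(6), -77)/(-23418)) = 2*13*(61 + 13) + (-21618/(-7481) - 19/(-23418)) = 2*13*74 + (-21618*(-1/7481) - 19*(-1/23418)) = 1924 + (21618/7481 + 19/23418) = 1924 + 506392463/175190058 = 337572064055/175190058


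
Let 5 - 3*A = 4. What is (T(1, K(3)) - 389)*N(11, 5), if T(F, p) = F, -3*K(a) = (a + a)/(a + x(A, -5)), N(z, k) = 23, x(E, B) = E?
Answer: -8924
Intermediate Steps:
A = 1/3 (A = 5/3 - 1/3*4 = 5/3 - 4/3 = 1/3 ≈ 0.33333)
K(a) = -2*a/(3*(1/3 + a)) (K(a) = -(a + a)/(3*(a + 1/3)) = -2*a/(3*(1/3 + a)))
(T(1, K(3)) - 389)*N(11, 5) = (1 - 389)*23 = -388*23 = -8924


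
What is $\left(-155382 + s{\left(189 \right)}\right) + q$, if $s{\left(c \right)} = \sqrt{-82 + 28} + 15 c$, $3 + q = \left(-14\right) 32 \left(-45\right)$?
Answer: $-132390 + 3 i \sqrt{6} \approx -1.3239 \cdot 10^{5} + 7.3485 i$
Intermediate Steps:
$q = 20157$ ($q = -3 + \left(-14\right) 32 \left(-45\right) = -3 - -20160 = -3 + 20160 = 20157$)
$s{\left(c \right)} = 15 c + 3 i \sqrt{6}$ ($s{\left(c \right)} = \sqrt{-54} + 15 c = 3 i \sqrt{6} + 15 c = 15 c + 3 i \sqrt{6}$)
$\left(-155382 + s{\left(189 \right)}\right) + q = \left(-155382 + \left(15 \cdot 189 + 3 i \sqrt{6}\right)\right) + 20157 = \left(-155382 + \left(2835 + 3 i \sqrt{6}\right)\right) + 20157 = \left(-152547 + 3 i \sqrt{6}\right) + 20157 = -132390 + 3 i \sqrt{6}$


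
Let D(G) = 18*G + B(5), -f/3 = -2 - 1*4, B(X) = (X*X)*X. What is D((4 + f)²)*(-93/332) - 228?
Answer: -897537/332 ≈ -2703.4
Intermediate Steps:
B(X) = X³ (B(X) = X²*X = X³)
f = 18 (f = -3*(-2 - 1*4) = -3*(-2 - 4) = -3*(-6) = 18)
D(G) = 125 + 18*G (D(G) = 18*G + 5³ = 18*G + 125 = 125 + 18*G)
D((4 + f)²)*(-93/332) - 228 = (125 + 18*(4 + 18)²)*(-93/332) - 228 = (125 + 18*22²)*(-93*1/332) - 228 = (125 + 18*484)*(-93/332) - 228 = (125 + 8712)*(-93/332) - 228 = 8837*(-93/332) - 228 = -821841/332 - 228 = -897537/332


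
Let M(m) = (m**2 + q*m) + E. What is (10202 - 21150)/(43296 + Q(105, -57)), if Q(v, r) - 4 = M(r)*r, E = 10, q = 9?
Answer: 5474/56611 ≈ 0.096695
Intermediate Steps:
M(m) = 10 + m**2 + 9*m (M(m) = (m**2 + 9*m) + 10 = 10 + m**2 + 9*m)
Q(v, r) = 4 + r*(10 + r**2 + 9*r) (Q(v, r) = 4 + (10 + r**2 + 9*r)*r = 4 + r*(10 + r**2 + 9*r))
(10202 - 21150)/(43296 + Q(105, -57)) = (10202 - 21150)/(43296 + (4 - 57*(10 + (-57)**2 + 9*(-57)))) = -10948/(43296 + (4 - 57*(10 + 3249 - 513))) = -10948/(43296 + (4 - 57*2746)) = -10948/(43296 + (4 - 156522)) = -10948/(43296 - 156518) = -10948/(-113222) = -10948*(-1/113222) = 5474/56611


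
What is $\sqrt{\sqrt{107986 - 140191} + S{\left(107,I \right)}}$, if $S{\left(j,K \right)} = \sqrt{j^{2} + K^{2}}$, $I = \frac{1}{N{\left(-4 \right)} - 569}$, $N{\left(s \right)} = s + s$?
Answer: $\frac{\sqrt{577 \sqrt{3811704122} + 332929 i \sqrt{32205}}}{577} \approx 12.569 + 7.1392 i$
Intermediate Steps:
$N{\left(s \right)} = 2 s$
$I = - \frac{1}{577}$ ($I = \frac{1}{2 \left(-4\right) - 569} = \frac{1}{-8 - 569} = \frac{1}{-577} = - \frac{1}{577} \approx -0.0017331$)
$S{\left(j,K \right)} = \sqrt{K^{2} + j^{2}}$
$\sqrt{\sqrt{107986 - 140191} + S{\left(107,I \right)}} = \sqrt{\sqrt{107986 - 140191} + \sqrt{\left(- \frac{1}{577}\right)^{2} + 107^{2}}} = \sqrt{\sqrt{-32205} + \sqrt{\frac{1}{332929} + 11449}} = \sqrt{i \sqrt{32205} + \sqrt{\frac{3811704122}{332929}}} = \sqrt{i \sqrt{32205} + \frac{\sqrt{3811704122}}{577}} = \sqrt{\frac{\sqrt{3811704122}}{577} + i \sqrt{32205}}$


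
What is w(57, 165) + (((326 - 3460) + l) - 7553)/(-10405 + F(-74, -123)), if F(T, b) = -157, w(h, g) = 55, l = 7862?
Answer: 583735/10562 ≈ 55.267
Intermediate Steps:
w(57, 165) + (((326 - 3460) + l) - 7553)/(-10405 + F(-74, -123)) = 55 + (((326 - 3460) + 7862) - 7553)/(-10405 - 157) = 55 + ((-3134 + 7862) - 7553)/(-10562) = 55 + (4728 - 7553)*(-1/10562) = 55 - 2825*(-1/10562) = 55 + 2825/10562 = 583735/10562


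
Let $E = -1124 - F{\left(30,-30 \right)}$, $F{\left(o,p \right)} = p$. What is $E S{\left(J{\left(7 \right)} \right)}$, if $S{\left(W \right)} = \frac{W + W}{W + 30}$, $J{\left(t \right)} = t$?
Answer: $- \frac{15316}{37} \approx -413.95$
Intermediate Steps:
$S{\left(W \right)} = \frac{2 W}{30 + W}$
$E = -1094$ ($E = -1124 - -30 = -1124 + 30 = -1094$)
$E S{\left(J{\left(7 \right)} \right)} = - 1094 \cdot 2 \cdot 7 \frac{1}{30 + 7} = - 1094 \cdot 2 \cdot 7 \cdot \frac{1}{37} = \left(-1094\right) \frac{14}{37} = - \frac{15316}{37}$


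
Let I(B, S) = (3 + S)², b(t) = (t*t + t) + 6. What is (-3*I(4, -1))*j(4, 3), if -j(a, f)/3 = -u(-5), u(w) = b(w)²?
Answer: -24336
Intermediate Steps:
b(t) = 6 + t + t² (b(t) = (t² + t) + 6 = (t + t²) + 6 = 6 + t + t²)
u(w) = (6 + w + w²)²
j(a, f) = 2028 (j(a, f) = -(-3)*(6 - 5 + (-5)²)² = -(-3)*(6 - 5 + 25)² = -(-3)*26² = -(-3)*676 = -3*(-676) = 2028)
(-3*I(4, -1))*j(4, 3) = -3*(3 - 1)²*2028 = -3*2²*2028 = -3*4*2028 = -12*2028 = -24336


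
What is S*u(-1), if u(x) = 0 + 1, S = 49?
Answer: 49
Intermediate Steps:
u(x) = 1
S*u(-1) = 49*1 = 49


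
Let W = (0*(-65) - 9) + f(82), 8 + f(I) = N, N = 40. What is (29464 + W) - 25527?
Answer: 3960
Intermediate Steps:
f(I) = 32 (f(I) = -8 + 40 = 32)
W = 23 (W = (0*(-65) - 9) + 32 = (0 - 9) + 32 = -9 + 32 = 23)
(29464 + W) - 25527 = (29464 + 23) - 25527 = 29487 - 25527 = 3960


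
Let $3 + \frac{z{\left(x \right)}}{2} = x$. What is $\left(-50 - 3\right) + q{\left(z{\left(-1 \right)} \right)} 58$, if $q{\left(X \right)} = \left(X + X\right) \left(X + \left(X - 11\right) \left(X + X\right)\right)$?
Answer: $-274741$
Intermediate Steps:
$z{\left(x \right)} = -6 + 2 x$
$q{\left(X \right)} = 2 X \left(X + 2 X \left(-11 + X\right)\right)$ ($q{\left(X \right)} = 2 X \left(X + \left(-11 + X\right) 2 X\right) = 2 X \left(X + 2 X \left(-11 + X\right)\right)$)
$\left(-50 - 3\right) + q{\left(z{\left(-1 \right)} \right)} 58 = \left(-50 - 3\right) + \left(-6 + 2 \left(-1\right)\right)^{2} \left(-42 + 4 \left(-6 + 2 \left(-1\right)\right)\right) 58 = \left(-50 - 3\right) + \left(-6 - 2\right)^{2} \left(-42 + 4 \left(-6 - 2\right)\right) 58 = -53 + \left(-8\right)^{2} \left(-42 + 4 \left(-8\right)\right) 58 = -53 + 64 \left(-42 - 32\right) 58 = -53 + 64 \left(-74\right) 58 = -53 - 274688 = -274741$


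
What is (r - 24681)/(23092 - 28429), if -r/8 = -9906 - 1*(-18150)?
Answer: 30211/1779 ≈ 16.982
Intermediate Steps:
r = -65952 (r = -8*(-9906 - 1*(-18150)) = -8*(-9906 + 18150) = -8*8244 = -65952)
(r - 24681)/(23092 - 28429) = (-65952 - 24681)/(23092 - 28429) = -90633/(-5337) = -90633*(-1/5337) = 30211/1779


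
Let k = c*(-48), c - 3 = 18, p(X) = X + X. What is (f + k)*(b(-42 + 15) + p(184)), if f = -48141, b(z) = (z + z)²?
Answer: -161405316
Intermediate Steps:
p(X) = 2*X
c = 21 (c = 3 + 18 = 21)
b(z) = 4*z² (b(z) = (2*z)² = 4*z²)
k = -1008 (k = 21*(-48) = -1008)
(f + k)*(b(-42 + 15) + p(184)) = (-48141 - 1008)*(4*(-42 + 15)² + 2*184) = -49149*(4*(-27)² + 368) = -49149*(4*729 + 368) = -49149*(2916 + 368) = -49149*3284 = -161405316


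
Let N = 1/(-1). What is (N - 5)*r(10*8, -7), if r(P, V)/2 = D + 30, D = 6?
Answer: -432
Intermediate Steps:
N = -1
r(P, V) = 72 (r(P, V) = 2*(6 + 30) = 2*36 = 72)
(N - 5)*r(10*8, -7) = (-1 - 5)*72 = -6*72 = -432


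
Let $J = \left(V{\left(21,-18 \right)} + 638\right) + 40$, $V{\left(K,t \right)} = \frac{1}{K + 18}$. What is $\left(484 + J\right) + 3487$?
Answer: $\frac{181312}{39} \approx 4649.0$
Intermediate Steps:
$V{\left(K,t \right)} = \frac{1}{18 + K}$
$J = \frac{26443}{39}$ ($J = \left(\frac{1}{18 + 21} + 638\right) + 40 = \left(\frac{1}{39} + 638\right) + 40 = \frac{24883}{39} + 40 = \frac{26443}{39} \approx 678.03$)
$\left(484 + J\right) + 3487 = \left(484 + \frac{26443}{39}\right) + 3487 = \frac{45319}{39} + 3487 = \frac{181312}{39}$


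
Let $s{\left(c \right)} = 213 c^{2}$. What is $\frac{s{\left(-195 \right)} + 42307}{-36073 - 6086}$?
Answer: $- \frac{353984}{1833} \approx -193.12$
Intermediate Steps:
$\frac{s{\left(-195 \right)} + 42307}{-36073 - 6086} = \frac{213 \left(-195\right)^{2} + 42307}{-36073 - 6086} = \frac{213 \cdot 38025 + 42307}{-42159} = \left(8099325 + 42307\right) \left(- \frac{1}{42159}\right) = 8141632 \left(- \frac{1}{42159}\right) = - \frac{353984}{1833}$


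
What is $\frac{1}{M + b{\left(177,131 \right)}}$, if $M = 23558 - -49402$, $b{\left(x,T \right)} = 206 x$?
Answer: $\frac{1}{109422} \approx 9.1389 \cdot 10^{-6}$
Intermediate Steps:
$M = 72960$ ($M = 23558 + 49402 = 72960$)
$\frac{1}{M + b{\left(177,131 \right)}} = \frac{1}{72960 + 206 \cdot 177} = \frac{1}{72960 + 36462} = \frac{1}{109422}$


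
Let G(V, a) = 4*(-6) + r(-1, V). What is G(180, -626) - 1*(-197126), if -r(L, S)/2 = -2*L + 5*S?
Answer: 195298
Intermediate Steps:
r(L, S) = -10*S + 4*L (r(L, S) = -2*(-2*L + 5*S) = -10*S + 4*L)
G(V, a) = -28 - 10*V (G(V, a) = 4*(-6) + (-10*V + 4*(-1)) = -24 + (-10*V - 4) = -24 + (-4 - 10*V) = -28 - 10*V)
G(180, -626) - 1*(-197126) = (-28 - 10*180) - 1*(-197126) = (-28 - 1800) + 197126 = -1828 + 197126 = 195298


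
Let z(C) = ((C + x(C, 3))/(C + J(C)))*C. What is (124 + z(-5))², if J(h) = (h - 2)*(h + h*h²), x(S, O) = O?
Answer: 503822916/32761 ≈ 15379.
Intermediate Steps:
J(h) = (-2 + h)*(h + h³)
z(C) = C*(3 + C)/(C + C*(-2 + C + C³ - 2*C²)) (z(C) = ((C + 3)/(C + C*(-2 + C + C³ - 2*C²)))*C = ((3 + C)/(C + C*(-2 + C + C³ - 2*C²)))*C = C*(3 + C)/(C + C*(-2 + C + C³ - 2*C²)))
(124 + z(-5))² = (124 + (3 - 5)/(-1 - 5 + (-5)³ - 2*(-5)²))² = (124 - 2/(-1 - 5 - 125 - 2*25))² = (124 - 2/(-1 - 5 - 125 - 50))² = (124 - 2/(-181))² = (124 - 1/181*(-2))² = (124 + 2/181)² = (22446/181)² = 503822916/32761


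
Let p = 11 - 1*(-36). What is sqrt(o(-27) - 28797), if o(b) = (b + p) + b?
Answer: 2*I*sqrt(7201) ≈ 169.72*I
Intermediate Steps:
p = 47 (p = 11 + 36 = 47)
o(b) = 47 + 2*b (o(b) = (b + 47) + b = (47 + b) + b = 47 + 2*b)
sqrt(o(-27) - 28797) = sqrt((47 + 2*(-27)) - 28797) = sqrt((47 - 54) - 28797) = sqrt(-7 - 28797) = sqrt(-28804) = 2*I*sqrt(7201)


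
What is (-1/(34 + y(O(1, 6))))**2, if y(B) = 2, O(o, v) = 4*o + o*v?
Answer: 1/1296 ≈ 0.00077160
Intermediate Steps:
(-1/(34 + y(O(1, 6))))**2 = (-1/(34 + 2))**2 = (-1/36)**2 = 1/1296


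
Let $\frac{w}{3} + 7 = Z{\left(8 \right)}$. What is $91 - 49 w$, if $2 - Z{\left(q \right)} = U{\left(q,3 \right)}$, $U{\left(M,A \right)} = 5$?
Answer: $1561$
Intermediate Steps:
$Z{\left(q \right)} = -3$ ($Z{\left(q \right)} = 2 - 5 = -3$)
$w = -30$ ($w = -21 + 3 \left(-3\right) = -21 - 9 = -30$)
$91 - 49 w = 91 - -1470 = 91 + 1470 = 1561$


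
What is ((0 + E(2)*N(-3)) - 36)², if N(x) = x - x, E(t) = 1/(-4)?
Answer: 1296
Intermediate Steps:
E(t) = -¼
N(x) = 0
((0 + E(2)*N(-3)) - 36)² = ((0 - ¼*0) - 36)² = ((0 + 0) - 36)² = (0 - 36)² = (-36)² = 1296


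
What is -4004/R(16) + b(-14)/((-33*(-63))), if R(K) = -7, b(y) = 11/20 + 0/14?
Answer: 2162161/3780 ≈ 572.00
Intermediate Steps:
b(y) = 11/20 (b(y) = 11*(1/20) + 0*(1/14) = 11/20 + 0 = 11/20)
-4004/R(16) + b(-14)/((-33*(-63))) = -4004/(-7) + 11/(20*((-33*(-63)))) = -4004*(-⅐) + (11/20)/2079 = 572 + (11/20)*(1/2079) = 572 + 1/3780 = 2162161/3780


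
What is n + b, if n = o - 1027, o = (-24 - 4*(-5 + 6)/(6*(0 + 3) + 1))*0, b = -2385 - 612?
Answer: -4024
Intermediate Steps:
b = -2997
o = 0 (o = (-24 - 4/(6*3 + 1))*0 = (-24 - 4/(18 + 1))*0 = (-24 - 4/19)*0 = -460/19*0 = 0)
n = -1027 (n = 0 - 1027 = -1027)
n + b = -1027 - 2997 = -4024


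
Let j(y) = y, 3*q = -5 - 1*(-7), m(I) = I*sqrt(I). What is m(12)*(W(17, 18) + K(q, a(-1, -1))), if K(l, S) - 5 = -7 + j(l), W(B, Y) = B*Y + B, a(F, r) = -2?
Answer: 7720*sqrt(3) ≈ 13371.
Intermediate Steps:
m(I) = I**(3/2)
W(B, Y) = B + B*Y
q = 2/3 (q = (-5 - 1*(-7))/3 = (-5 + 7)/3 = (1/3)*2 = 2/3 ≈ 0.66667)
K(l, S) = -2 + l (K(l, S) = 5 + (-7 + l) = -2 + l)
m(12)*(W(17, 18) + K(q, a(-1, -1))) = 12**(3/2)*(17*(1 + 18) + (-2 + 2/3)) = (24*sqrt(3))*(17*19 - 4/3) = (24*sqrt(3))*(323 - 4/3) = (24*sqrt(3))*(965/3) = 7720*sqrt(3)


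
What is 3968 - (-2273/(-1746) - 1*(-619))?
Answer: 5845081/1746 ≈ 3347.7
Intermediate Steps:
3968 - (-2273/(-1746) - 1*(-619)) = 3968 - (-2273*(-1/1746) + 619) = 3968 - (2273/1746 + 619) = 3968 - 1*1083047/1746 = 3968 - 1083047/1746 = 5845081/1746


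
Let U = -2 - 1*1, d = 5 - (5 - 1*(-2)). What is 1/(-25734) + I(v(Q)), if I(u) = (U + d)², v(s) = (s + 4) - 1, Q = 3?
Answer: 643349/25734 ≈ 25.000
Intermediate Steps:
d = -2 (d = 5 - (5 + 2) = 5 - 1*7 = 5 - 7 = -2)
U = -3 (U = -2 - 1 = -3)
v(s) = 3 + s (v(s) = (4 + s) - 1 = 3 + s)
I(u) = 25 (I(u) = (-3 - 2)² = (-5)² = 25)
1/(-25734) + I(v(Q)) = 1/(-25734) + 25 = -1/25734 + 25 = 643349/25734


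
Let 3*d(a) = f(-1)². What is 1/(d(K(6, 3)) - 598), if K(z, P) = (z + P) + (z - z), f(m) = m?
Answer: -3/1793 ≈ -0.0016732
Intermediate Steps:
K(z, P) = P + z (K(z, P) = (P + z) + 0 = P + z)
d(a) = ⅓ (d(a) = (⅓)*(-1)² = (⅓)*1 = ⅓)
1/(d(K(6, 3)) - 598) = 1/(⅓ - 598) = 1/(-1793/3) = -3/1793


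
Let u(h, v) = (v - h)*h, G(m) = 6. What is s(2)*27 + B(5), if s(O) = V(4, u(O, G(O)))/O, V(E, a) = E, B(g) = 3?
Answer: 57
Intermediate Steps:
u(h, v) = h*(v - h)
s(O) = 4/O
s(2)*27 + B(5) = (4/2)*27 + 3 = (4*(½))*27 + 3 = 2*27 + 3 = 54 + 3 = 57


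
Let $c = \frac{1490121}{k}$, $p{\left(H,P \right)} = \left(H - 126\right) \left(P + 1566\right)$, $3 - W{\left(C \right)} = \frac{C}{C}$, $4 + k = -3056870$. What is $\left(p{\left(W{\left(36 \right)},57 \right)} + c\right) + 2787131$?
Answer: $\frac{2634901597375}{1018958} \approx 2.5859 \cdot 10^{6}$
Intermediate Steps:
$k = -3056874$ ($k = -4 - 3056870 = -3056874$)
$W{\left(C \right)} = 2$ ($W{\left(C \right)} = 3 - \frac{C}{C} = 3 - 1 = 2$)
$p{\left(H,P \right)} = \left(-126 + H\right) \left(1566 + P\right)$
$c = - \frac{496707}{1018958}$ ($c = \frac{1490121}{-3056874} = 1490121 \left(- \frac{1}{3056874}\right) = - \frac{496707}{1018958} \approx -0.48747$)
$\left(p{\left(W{\left(36 \right)},57 \right)} + c\right) + 2787131 = \left(\left(-197316 - 7182 + 1566 \cdot 2 + 2 \cdot 57\right) - \frac{496707}{1018958}\right) + 2787131 = \left(\left(-197316 - 7182 + 3132 + 114\right) - \frac{496707}{1018958}\right) + 2787131 = \left(-201252 - \frac{496707}{1018958}\right) + 2787131 = - \frac{205067832123}{1018958} + 2787131 = \frac{2634901597375}{1018958}$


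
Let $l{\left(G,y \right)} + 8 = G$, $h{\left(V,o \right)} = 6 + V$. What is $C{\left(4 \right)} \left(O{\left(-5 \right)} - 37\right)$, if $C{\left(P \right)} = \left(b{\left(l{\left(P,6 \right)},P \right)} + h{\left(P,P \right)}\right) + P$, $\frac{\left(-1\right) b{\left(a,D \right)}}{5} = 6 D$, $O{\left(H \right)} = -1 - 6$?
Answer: $4664$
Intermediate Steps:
$O{\left(H \right)} = -7$
$l{\left(G,y \right)} = -8 + G$
$b{\left(a,D \right)} = - 30 D$ ($b{\left(a,D \right)} = - 5 \cdot 6 D = - 30 D$)
$C{\left(P \right)} = 6 - 28 P$ ($C{\left(P \right)} = \left(- 30 P + \left(6 + P\right)\right) + P = \left(6 - 29 P\right) + P = 6 - 28 P$)
$C{\left(4 \right)} \left(O{\left(-5 \right)} - 37\right) = \left(6 - 112\right) \left(-7 - 37\right) = \left(6 - 112\right) \left(-7 + \left(-62 + 25\right)\right) = - 106 \left(-7 - 37\right) = \left(-106\right) \left(-44\right) = 4664$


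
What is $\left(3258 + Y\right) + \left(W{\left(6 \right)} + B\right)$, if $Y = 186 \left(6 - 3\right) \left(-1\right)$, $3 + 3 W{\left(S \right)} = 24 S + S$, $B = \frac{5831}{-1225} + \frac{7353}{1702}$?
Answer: $\frac{116951237}{42550} \approx 2748.6$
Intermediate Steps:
$B = - \frac{18713}{42550}$ ($B = 5831 \left(- \frac{1}{1225}\right) + 7353 \cdot \frac{1}{1702} = - \frac{119}{25} + \frac{7353}{1702} = - \frac{18713}{42550} \approx -0.43979$)
$W{\left(S \right)} = -1 + \frac{25 S}{3}$ ($W{\left(S \right)} = -1 + \frac{24 S + S}{3} = -1 + \frac{25 S}{3}$)
$Y = -558$ ($Y = 186 \cdot 3 \left(-1\right) = 186 \left(-3\right) = -558$)
$\left(3258 + Y\right) + \left(W{\left(6 \right)} + B\right) = \left(3258 - 558\right) + \left(\left(-1 + \frac{25}{3} \cdot 6\right) - \frac{18713}{42550}\right) = 2700 + \left(\left(-1 + 50\right) - \frac{18713}{42550}\right) = 2700 + \left(49 - \frac{18713}{42550}\right) = 2700 + \frac{2066237}{42550} = \frac{116951237}{42550}$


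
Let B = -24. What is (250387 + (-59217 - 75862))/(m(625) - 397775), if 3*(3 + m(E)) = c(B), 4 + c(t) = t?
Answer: -172962/596681 ≈ -0.28987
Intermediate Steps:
c(t) = -4 + t
m(E) = -37/3 (m(E) = -3 + (-4 - 24)/3 = -3 + (⅓)*(-28) = -3 - 28/3 = -37/3)
(250387 + (-59217 - 75862))/(m(625) - 397775) = (250387 + (-59217 - 75862))/(-37/3 - 397775) = (250387 - 135079)/(-1193362/3) = 115308*(-3/1193362) = -172962/596681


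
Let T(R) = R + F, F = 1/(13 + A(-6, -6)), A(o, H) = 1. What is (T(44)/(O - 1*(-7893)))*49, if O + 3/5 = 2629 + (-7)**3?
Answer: 21595/101784 ≈ 0.21216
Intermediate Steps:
F = 1/14 (F = 1/(13 + 1) = 1/14 ≈ 0.071429)
O = 11427/5 (O = -3/5 + (2629 + (-7)**3) = -3/5 + (2629 - 343) = -3/5 + 2286 = 11427/5 ≈ 2285.4)
T(R) = 1/14 + R (T(R) = R + 1/14 = 1/14 + R)
(T(44)/(O - 1*(-7893)))*49 = ((1/14 + 44)/(11427/5 - 1*(-7893)))*49 = (617/(14*(11427/5 + 7893)))*49 = (617/(14*(50892/5)))*49 = ((617/14)*(5/50892))*49 = (3085/712488)*49 = 21595/101784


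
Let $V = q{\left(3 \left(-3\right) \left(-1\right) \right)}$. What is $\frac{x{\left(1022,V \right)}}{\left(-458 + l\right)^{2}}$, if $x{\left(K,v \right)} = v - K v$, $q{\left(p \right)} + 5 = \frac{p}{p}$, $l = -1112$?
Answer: $\frac{1021}{616225} \approx 0.0016569$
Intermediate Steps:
$q{\left(p \right)} = -4$ ($q{\left(p \right)} = -5 + \frac{p}{p} = -5 + 1 = -4$)
$V = -4$
$x{\left(K,v \right)} = v - K v$
$\frac{x{\left(1022,V \right)}}{\left(-458 + l\right)^{2}} = \frac{\left(-4\right) \left(1 - 1022\right)}{\left(-458 - 1112\right)^{2}} = \frac{\left(-4\right) \left(1 - 1022\right)}{\left(-1570\right)^{2}} = \frac{\left(-4\right) \left(-1021\right)}{2464900} = 4084 \cdot \frac{1}{2464900} = \frac{1021}{616225}$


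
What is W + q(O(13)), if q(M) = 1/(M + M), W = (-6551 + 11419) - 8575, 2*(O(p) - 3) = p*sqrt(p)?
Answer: -8010833/2161 + 13*sqrt(13)/2161 ≈ -3707.0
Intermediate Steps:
O(p) = 3 + p**(3/2)/2 (O(p) = 3 + (p*sqrt(p))/2 = 3 + p**(3/2)/2)
W = -3707 (W = 4868 - 8575 = -3707)
q(M) = 1/(2*M)
W + q(O(13)) = -3707 + 1/(2*(3 + 13**(3/2)/2)) = -3707 + 1/(2*(3 + (13*sqrt(13))/2)) = -3707 + 1/(2*(3 + 13*sqrt(13)/2))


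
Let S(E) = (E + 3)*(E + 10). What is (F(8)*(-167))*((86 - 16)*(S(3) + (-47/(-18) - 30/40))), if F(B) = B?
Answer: -67217500/9 ≈ -7.4686e+6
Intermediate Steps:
S(E) = (3 + E)*(10 + E)
(F(8)*(-167))*((86 - 16)*(S(3) + (-47/(-18) - 30/40))) = (8*(-167))*((86 - 16)*((30 + 3² + 13*3) + (-47/(-18) - 30/40))) = -93520*((30 + 9 + 39) + (-47*(-1/18) - 30*1/40)) = -93520*(78 + (47/18 - ¾)) = -93520*(78 + 67/36) = -93520*2875/36 = -1336*100625/18 = -67217500/9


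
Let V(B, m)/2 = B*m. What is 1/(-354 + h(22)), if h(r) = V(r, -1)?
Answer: -1/398 ≈ -0.0025126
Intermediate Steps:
V(B, m) = 2*B*m (V(B, m) = 2*(B*m) = 2*B*m)
h(r) = -2*r (h(r) = 2*r*(-1) = -2*r)
1/(-354 + h(22)) = 1/(-354 - 2*22) = 1/(-354 - 44) = 1/(-398) = -1/398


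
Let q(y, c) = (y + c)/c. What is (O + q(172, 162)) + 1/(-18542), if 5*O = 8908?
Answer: 13394425181/7509510 ≈ 1783.7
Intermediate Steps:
O = 8908/5 (O = (1/5)*8908 = 8908/5 ≈ 1781.6)
q(y, c) = (c + y)/c
(O + q(172, 162)) + 1/(-18542) = (8908/5 + (162 + 172)/162) + 1/(-18542) = (8908/5 + (1/162)*334) - 1/18542 = (8908/5 + 167/81) - 1/18542 = 722383/405 - 1/18542 = 13394425181/7509510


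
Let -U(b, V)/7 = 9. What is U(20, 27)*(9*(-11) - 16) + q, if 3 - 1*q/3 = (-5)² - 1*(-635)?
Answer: 5274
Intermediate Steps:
U(b, V) = -63 (U(b, V) = -7*9 = -63)
q = -1971 (q = 9 - 3*((-5)² - 1*(-635)) = 9 - 3*(25 + 635) = 9 - 3*660 = 9 - 1980 = -1971)
U(20, 27)*(9*(-11) - 16) + q = -63*(9*(-11) - 16) - 1971 = -63*(-99 - 16) - 1971 = -63*(-115) - 1971 = 7245 - 1971 = 5274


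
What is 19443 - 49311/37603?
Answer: 731065818/37603 ≈ 19442.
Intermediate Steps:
19443 - 49311/37603 = 731065818/37603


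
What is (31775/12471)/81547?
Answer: 31775/1016972637 ≈ 3.1245e-5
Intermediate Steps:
(31775/12471)/81547 = (31775*(1/12471))*(1/81547) = (31775/12471)*(1/81547) = 31775/1016972637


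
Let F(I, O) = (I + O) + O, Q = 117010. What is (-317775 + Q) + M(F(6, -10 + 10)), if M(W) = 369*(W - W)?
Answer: -200765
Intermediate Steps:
F(I, O) = I + 2*O
M(W) = 0 (M(W) = 369*0 = 0)
(-317775 + Q) + M(F(6, -10 + 10)) = (-317775 + 117010) + 0 = -200765 + 0 = -200765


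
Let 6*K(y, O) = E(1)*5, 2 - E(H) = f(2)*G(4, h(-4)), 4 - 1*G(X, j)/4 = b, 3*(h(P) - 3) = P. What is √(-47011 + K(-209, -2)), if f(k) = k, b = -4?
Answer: 2*I*√105891/3 ≈ 216.94*I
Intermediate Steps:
h(P) = 3 + P/3
G(X, j) = 32 (G(X, j) = 16 - 4*(-4) = 16 + 16 = 32)
E(H) = -62 (E(H) = 2 - 2*32 = 2 - 1*64 = 2 - 64 = -62)
K(y, O) = -155/3 (K(y, O) = (-62*5)/6 = (⅙)*(-310) = -155/3)
√(-47011 + K(-209, -2)) = √(-47011 - 155/3) = √(-141188/3) = 2*I*√105891/3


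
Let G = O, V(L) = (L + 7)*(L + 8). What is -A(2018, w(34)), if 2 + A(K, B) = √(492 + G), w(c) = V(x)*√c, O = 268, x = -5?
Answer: 2 - 2*√190 ≈ -25.568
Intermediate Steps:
V(L) = (7 + L)*(8 + L)
G = 268
w(c) = 6*√c (w(c) = (56 + (-5)² + 15*(-5))*√c = (56 + 25 - 75)*√c = 6*√c)
A(K, B) = -2 + 2*√190 (A(K, B) = -2 + √(492 + 268) = -2 + √760 = -2 + 2*√190)
-A(2018, w(34)) = -(-2 + 2*√190) = 2 - 2*√190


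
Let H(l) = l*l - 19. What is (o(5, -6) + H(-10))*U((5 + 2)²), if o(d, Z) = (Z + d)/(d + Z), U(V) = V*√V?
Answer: 28126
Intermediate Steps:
U(V) = V^(3/2)
H(l) = -19 + l² (H(l) = l² - 19 = -19 + l²)
o(d, Z) = 1 (o(d, Z) = (Z + d)/(Z + d) = 1)
(o(5, -6) + H(-10))*U((5 + 2)²) = (1 + (-19 + (-10)²))*((5 + 2)²)^(3/2) = (1 + (-19 + 100))*(7²)^(3/2) = (1 + 81)*49^(3/2) = 82*343 = 28126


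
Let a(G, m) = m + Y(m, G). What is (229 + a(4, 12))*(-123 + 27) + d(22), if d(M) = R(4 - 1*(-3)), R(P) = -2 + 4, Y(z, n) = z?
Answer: -24286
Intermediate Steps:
a(G, m) = 2*m (a(G, m) = m + m = 2*m)
R(P) = 2
d(M) = 2
(229 + a(4, 12))*(-123 + 27) + d(22) = (229 + 2*12)*(-123 + 27) + 2 = (229 + 24)*(-96) + 2 = 253*(-96) + 2 = -24288 + 2 = -24286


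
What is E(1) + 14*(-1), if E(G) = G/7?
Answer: -97/7 ≈ -13.857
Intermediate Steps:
E(G) = G/7 (E(G) = G*(⅐) = G/7)
E(1) + 14*(-1) = (⅐)*1 + 14*(-1) = ⅐ - 14 = -97/7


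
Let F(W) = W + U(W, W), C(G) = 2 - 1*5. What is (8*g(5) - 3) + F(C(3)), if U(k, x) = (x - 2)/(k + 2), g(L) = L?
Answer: 39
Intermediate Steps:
U(k, x) = (-2 + x)/(2 + k)
C(G) = -3 (C(G) = 2 - 5 = -3)
F(W) = W + (-2 + W)/(2 + W)
(8*g(5) - 3) + F(C(3)) = (8*5 - 3) + (-2 - 3 - 3*(2 - 3))/(2 - 3) = (40 - 3) + (-2 - 3 - 3*(-1))/(-1) = 37 - (-2 - 3 + 3) = 37 - 1*(-2) = 37 + 2 = 39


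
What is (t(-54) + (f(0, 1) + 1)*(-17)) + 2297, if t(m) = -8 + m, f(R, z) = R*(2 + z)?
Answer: 2218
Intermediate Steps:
(t(-54) + (f(0, 1) + 1)*(-17)) + 2297 = ((-8 - 54) + (0*(2 + 1) + 1)*(-17)) + 2297 = (-62 + (0*3 + 1)*(-17)) + 2297 = (-62 + (0 + 1)*(-17)) + 2297 = (-62 + 1*(-17)) + 2297 = (-62 - 17) + 2297 = -79 + 2297 = 2218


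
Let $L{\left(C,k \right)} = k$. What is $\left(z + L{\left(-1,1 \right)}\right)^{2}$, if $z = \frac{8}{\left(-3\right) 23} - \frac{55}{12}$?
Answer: $\frac{1042441}{76176} \approx 13.685$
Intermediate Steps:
$z = - \frac{1297}{276}$ ($z = \frac{8}{-69} - \frac{55}{12} = 8 \left(- \frac{1}{69}\right) - \frac{55}{12} = - \frac{8}{69} - \frac{55}{12} = - \frac{1297}{276} \approx -4.6993$)
$\left(z + L{\left(-1,1 \right)}\right)^{2} = \left(- \frac{1297}{276} + 1\right)^{2} = \left(- \frac{1021}{276}\right)^{2} = \frac{1042441}{76176}$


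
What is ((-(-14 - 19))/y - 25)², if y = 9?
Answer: 4096/9 ≈ 455.11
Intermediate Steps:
((-(-14 - 19))/y - 25)² = (-(-14 - 19)/9 - 25)² = (-1*(-33)*(⅑) - 25)² = (33*(⅑) - 25)² = (11/3 - 25)² = (-64/3)² = 4096/9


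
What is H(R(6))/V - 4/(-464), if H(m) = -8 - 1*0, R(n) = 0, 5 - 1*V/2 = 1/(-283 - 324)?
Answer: -69653/88044 ≈ -0.79112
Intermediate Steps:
V = 6072/607 (V = 10 - 2/(-283 - 324) = 10 - 2/(-607) = 10 - 2*(-1/607) = 10 + 2/607 = 6072/607 ≈ 10.003)
H(m) = -8 (H(m) = -8 + 0 = -8)
H(R(6))/V - 4/(-464) = -8/6072/607 - 4/(-464) = -8*607/6072 - 4*(-1/464) = -607/759 + 1/116 = -69653/88044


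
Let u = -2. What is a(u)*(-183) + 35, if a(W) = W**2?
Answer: -697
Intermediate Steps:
a(u)*(-183) + 35 = (-2)**2*(-183) + 35 = 4*(-183) + 35 = -732 + 35 = -697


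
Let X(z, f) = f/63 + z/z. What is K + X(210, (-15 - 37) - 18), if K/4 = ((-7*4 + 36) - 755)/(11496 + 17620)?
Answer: -14002/65511 ≈ -0.21374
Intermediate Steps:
X(z, f) = 1 + f/63 (X(z, f) = f*(1/63) + 1 = f/63 + 1 = 1 + f/63)
K = -747/7279 (K = 4*(((-7*4 + 36) - 755)/(11496 + 17620)) = 4*(((-28 + 36) - 755)/29116) = 4*((8 - 755)*(1/29116)) = 4*(-747*1/29116) = 4*(-747/29116) = -747/7279 ≈ -0.10262)
K + X(210, (-15 - 37) - 18) = -747/7279 + (1 + ((-15 - 37) - 18)/63) = -747/7279 + (1 + (-52 - 18)/63) = -747/7279 + (1 + (1/63)*(-70)) = -747/7279 + (1 - 10/9) = -747/7279 - 1/9 = -14002/65511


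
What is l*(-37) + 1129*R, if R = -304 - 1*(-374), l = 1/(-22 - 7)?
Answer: 2291907/29 ≈ 79031.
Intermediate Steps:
l = -1/29 (l = 1/(-29) = -1/29 ≈ -0.034483)
R = 70 (R = -304 + 374 = 70)
l*(-37) + 1129*R = -1/29*(-37) + 1129*70 = 37/29 + 79030 = 2291907/29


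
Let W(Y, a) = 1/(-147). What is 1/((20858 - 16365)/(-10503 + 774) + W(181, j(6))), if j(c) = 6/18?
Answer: -476721/223400 ≈ -2.1339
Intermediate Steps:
j(c) = ⅓ (j(c) = 6*(1/18) = ⅓)
W(Y, a) = -1/147
1/((20858 - 16365)/(-10503 + 774) + W(181, j(6))) = 1/((20858 - 16365)/(-10503 + 774) - 1/147) = 1/(4493/(-9729) - 1/147) = 1/(4493*(-1/9729) - 1/147) = 1/(-4493/9729 - 1/147) = 1/(-223400/476721) = -476721/223400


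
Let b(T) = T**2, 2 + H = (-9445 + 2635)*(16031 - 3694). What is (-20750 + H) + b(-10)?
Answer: -84035622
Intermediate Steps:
H = -84014972 (H = -2 + (-9445 + 2635)*(16031 - 3694) = -2 - 6810*12337 = -2 - 84014970 = -84014972)
(-20750 + H) + b(-10) = (-20750 - 84014972) + (-10)**2 = -84035722 + 100 = -84035622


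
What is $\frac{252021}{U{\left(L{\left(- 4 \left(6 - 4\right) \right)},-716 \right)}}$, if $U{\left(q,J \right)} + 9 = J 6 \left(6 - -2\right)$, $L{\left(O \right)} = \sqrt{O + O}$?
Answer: $- \frac{12001}{1637} \approx -7.3311$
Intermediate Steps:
$L{\left(O \right)} = \sqrt{2} \sqrt{O}$ ($L{\left(O \right)} = \sqrt{2 O} = \sqrt{2} \sqrt{O}$)
$U{\left(q,J \right)} = -9 + 48 J$ ($U{\left(q,J \right)} = -9 + J 6 \left(6 - -2\right) = -9 + 6 J \left(6 + 2\right) = -9 + 6 J 8 = -9 + 48 J$)
$\frac{252021}{U{\left(L{\left(- 4 \left(6 - 4\right) \right)},-716 \right)}} = \frac{252021}{-9 + 48 \left(-716\right)} = \frac{252021}{-9 - 34368} = \frac{252021}{-34377} = 252021 \left(- \frac{1}{34377}\right) = - \frac{12001}{1637}$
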